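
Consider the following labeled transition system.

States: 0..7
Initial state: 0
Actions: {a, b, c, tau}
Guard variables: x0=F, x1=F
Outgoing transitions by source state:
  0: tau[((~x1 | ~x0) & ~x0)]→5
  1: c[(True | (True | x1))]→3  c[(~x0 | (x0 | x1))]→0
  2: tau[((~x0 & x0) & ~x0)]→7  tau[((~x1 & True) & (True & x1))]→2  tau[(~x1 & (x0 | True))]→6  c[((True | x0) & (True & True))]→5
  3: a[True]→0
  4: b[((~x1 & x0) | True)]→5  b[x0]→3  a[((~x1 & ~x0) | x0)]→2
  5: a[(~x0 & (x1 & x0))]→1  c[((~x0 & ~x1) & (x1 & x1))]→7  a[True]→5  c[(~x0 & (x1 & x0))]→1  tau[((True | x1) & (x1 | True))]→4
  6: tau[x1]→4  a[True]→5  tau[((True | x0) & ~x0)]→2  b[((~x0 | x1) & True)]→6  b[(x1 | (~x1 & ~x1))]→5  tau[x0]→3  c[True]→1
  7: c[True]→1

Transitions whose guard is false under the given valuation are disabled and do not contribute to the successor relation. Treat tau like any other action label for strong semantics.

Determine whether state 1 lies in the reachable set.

16 transition(s) survive guard evaluation.
L0 = {0}
L1 = {5}  now seen {0,5}
L2 = {4}  now seen {0,4,5}
L3 = {2}  now seen {0,2,4,5}
L4 = {6}  now seen {0,2,4,5,6}
L5 = {1}  now seen {0,1,2,4,5,6}
L6 = {3}  now seen {0,1,2,3,4,5,6}
Reach set: {0,1,2,3,4,5,6}
Path to 1: tau·tau·a·tau·c

Answer: REACHABLE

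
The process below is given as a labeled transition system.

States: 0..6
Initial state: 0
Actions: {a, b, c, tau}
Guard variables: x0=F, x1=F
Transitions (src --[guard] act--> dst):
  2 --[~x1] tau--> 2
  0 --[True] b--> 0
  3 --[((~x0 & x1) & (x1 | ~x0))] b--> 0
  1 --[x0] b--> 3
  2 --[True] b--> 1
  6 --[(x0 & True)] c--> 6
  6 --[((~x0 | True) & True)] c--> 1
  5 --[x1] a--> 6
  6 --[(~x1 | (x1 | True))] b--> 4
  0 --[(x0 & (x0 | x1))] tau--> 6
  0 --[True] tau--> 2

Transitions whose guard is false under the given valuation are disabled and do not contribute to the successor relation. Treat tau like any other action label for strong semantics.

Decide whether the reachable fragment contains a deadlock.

Answer: DEADLOCK at state 1

Analysis:
Reachable = {0,1,2}
  0: b→0  tau→2  [2 exit(s)]
  1: ∅  [deadlock]
  2: b→1  tau→2  [2 exit(s)]
trace reaching 1: tau·b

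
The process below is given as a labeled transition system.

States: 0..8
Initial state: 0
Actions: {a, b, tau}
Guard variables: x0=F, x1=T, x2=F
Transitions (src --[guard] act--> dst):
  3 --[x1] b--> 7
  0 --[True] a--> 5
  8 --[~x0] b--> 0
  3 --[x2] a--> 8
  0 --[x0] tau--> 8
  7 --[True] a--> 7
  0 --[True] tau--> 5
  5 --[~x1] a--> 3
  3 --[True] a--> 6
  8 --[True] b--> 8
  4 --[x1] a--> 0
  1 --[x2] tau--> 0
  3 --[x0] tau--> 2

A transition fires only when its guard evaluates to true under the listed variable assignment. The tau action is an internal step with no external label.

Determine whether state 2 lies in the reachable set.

After dropping false guards: 8 live edges.
Layer 0: {0}
Layer 1: {5}  total {0,5}
R = {0,5}

Answer: UNREACHABLE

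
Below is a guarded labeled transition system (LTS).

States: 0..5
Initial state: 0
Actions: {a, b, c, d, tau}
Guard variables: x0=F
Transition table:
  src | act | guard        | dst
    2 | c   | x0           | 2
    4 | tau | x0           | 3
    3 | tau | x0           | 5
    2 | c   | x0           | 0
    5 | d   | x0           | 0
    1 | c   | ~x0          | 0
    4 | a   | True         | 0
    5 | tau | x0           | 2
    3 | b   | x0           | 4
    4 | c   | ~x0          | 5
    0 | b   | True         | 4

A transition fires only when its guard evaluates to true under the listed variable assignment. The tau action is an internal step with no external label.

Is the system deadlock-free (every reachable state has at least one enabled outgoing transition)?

Reach set: {0,4,5}
  0: b→4  [1 exit(s)]
  4: a→0  c→5  [2 exit(s)]
  5: ∅  [deadlock]
witness 5: b·c

Answer: DEADLOCK at state 5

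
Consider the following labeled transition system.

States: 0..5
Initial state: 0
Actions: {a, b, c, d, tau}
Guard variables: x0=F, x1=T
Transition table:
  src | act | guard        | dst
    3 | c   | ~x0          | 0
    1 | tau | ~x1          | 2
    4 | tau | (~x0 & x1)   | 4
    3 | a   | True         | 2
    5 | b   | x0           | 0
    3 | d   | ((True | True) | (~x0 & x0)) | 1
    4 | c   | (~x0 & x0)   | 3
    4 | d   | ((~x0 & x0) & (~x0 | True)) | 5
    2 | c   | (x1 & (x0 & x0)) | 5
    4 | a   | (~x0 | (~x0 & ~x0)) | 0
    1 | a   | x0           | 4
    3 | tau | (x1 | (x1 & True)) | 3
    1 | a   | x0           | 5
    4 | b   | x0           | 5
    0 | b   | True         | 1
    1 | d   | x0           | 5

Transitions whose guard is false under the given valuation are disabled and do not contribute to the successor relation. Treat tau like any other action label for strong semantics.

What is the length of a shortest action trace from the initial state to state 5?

Answer: UNREACHABLE

Working:
Breadth-first toward 5:
  Layer 0: {0}
  Layer 1: {1}
5 never appears.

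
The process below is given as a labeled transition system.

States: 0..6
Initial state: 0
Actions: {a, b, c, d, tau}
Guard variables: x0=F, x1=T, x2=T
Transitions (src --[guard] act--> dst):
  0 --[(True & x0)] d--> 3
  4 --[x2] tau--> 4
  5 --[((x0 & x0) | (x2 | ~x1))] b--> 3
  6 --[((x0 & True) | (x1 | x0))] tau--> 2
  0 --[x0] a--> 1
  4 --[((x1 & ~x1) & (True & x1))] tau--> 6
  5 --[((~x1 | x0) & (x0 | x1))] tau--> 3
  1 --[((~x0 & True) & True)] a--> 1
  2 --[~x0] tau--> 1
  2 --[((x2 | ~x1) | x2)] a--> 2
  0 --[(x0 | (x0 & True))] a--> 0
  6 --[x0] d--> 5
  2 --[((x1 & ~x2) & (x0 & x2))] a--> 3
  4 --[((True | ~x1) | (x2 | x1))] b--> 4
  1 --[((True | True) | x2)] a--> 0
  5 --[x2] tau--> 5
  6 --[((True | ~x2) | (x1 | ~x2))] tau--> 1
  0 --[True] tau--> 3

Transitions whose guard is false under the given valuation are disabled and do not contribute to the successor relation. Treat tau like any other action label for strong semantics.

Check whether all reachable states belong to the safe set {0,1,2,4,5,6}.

Safe = {0,1,2,4,5,6}
Reach set: {0,3}
  0: ✓
  3: outside
counterexample path to 3: tau

Answer: INVARIANT VIOLATED at state 3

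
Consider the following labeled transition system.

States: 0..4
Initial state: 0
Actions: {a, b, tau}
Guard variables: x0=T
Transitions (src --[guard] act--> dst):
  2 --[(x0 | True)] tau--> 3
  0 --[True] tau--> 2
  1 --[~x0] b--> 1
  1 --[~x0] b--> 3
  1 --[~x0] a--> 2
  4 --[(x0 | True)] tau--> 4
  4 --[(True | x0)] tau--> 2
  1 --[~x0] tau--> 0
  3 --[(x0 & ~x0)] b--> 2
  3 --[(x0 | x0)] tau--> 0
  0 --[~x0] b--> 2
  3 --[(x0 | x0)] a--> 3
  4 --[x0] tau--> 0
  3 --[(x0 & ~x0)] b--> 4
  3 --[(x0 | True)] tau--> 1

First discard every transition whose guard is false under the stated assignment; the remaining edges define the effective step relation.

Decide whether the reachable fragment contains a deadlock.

Reach set: {0,1,2,3}
  0: tau→2  [deg 1]
  1: ∅  [STUCK]
  2: tau→3  [deg 1]
  3: a→3  tau→0  tau→1  [deg 3]
trace reaching 1: tau·tau·tau

Answer: DEADLOCK at state 1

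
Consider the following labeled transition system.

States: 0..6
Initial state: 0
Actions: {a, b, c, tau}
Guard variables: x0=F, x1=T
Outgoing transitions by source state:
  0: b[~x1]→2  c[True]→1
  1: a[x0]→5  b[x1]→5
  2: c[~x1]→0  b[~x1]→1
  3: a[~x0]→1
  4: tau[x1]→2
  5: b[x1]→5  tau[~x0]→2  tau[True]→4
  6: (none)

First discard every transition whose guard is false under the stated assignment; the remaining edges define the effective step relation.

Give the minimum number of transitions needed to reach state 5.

BFS to 5:
  Layer 0: {0}
  Layer 1: {1}
  Layer 2: {5}
depth(5)=2, e.g. c·b

Answer: 2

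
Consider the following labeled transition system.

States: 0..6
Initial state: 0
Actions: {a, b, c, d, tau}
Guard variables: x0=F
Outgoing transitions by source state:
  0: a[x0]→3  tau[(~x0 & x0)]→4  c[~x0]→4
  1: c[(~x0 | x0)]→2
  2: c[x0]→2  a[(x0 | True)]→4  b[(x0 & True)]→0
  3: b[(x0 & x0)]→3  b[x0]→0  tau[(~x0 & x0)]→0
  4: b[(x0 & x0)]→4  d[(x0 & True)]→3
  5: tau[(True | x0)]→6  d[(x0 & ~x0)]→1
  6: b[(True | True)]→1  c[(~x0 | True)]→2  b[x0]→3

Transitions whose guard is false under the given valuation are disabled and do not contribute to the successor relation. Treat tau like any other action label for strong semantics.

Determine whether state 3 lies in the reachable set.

Answer: UNREACHABLE

Working:
6 transition(s) survive guard evaluation.
Layer 0: {0}
Layer 1: {4}  now seen {0,4}
Reachable = {0,4}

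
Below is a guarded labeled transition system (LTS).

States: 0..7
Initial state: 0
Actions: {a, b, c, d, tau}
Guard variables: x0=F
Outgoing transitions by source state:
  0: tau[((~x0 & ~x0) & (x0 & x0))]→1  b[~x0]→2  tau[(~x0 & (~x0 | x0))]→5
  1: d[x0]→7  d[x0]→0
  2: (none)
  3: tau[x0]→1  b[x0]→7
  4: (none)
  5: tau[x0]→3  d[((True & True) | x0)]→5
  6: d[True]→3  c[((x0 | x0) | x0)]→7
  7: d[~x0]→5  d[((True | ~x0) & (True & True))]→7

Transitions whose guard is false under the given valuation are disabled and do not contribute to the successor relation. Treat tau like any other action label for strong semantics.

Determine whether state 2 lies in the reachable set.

6 transition(s) survive guard evaluation.
depth 0: {0}
depth 1: {2,5}  now seen {0,2,5}
Reachable = {0,2,5}
Path to 2: b

Answer: REACHABLE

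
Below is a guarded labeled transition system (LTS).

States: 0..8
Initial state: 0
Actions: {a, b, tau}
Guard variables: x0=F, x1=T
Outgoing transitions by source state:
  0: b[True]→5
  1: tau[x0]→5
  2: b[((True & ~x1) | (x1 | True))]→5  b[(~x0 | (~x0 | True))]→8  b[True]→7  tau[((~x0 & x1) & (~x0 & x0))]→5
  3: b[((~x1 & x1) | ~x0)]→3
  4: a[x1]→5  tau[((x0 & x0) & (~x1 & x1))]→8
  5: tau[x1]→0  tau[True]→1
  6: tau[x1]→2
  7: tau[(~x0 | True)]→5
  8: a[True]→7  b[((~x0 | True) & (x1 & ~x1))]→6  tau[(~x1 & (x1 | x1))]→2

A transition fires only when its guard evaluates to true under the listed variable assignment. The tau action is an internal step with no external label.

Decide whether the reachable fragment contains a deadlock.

Answer: DEADLOCK at state 1

Trace:
Reachable = {0,1,5}
  0: b→5  [deg 1]
  1: ∅  [no exit]
  5: tau→0  tau→1  [deg 2]
Path to 1: b·tau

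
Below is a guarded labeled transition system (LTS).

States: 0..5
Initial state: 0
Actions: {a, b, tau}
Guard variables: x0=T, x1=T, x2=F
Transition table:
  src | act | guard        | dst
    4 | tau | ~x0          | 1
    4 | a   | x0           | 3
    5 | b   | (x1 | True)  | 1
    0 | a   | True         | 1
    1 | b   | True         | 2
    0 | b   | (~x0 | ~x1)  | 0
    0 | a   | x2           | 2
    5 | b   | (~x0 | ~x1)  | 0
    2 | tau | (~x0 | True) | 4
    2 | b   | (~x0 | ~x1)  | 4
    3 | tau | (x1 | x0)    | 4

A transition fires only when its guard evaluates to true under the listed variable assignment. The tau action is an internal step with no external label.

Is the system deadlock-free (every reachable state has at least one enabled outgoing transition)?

Reach set: {0,1,2,3,4}
  0: a→1  [1 out]
  1: b→2  [1 out]
  2: tau→4  [1 out]
  3: tau→4  [1 out]
  4: a→3  [1 out]

Answer: DEADLOCK-FREE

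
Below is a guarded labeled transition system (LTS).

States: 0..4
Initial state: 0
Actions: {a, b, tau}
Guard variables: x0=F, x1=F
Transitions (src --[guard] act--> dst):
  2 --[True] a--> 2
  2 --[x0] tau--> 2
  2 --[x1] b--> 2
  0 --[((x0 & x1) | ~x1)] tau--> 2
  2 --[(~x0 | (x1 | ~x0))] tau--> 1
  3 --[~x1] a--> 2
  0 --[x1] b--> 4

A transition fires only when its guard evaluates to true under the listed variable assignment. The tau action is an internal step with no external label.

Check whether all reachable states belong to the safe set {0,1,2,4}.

Safe = {0,1,2,4}
Reach set: {0,1,2}
  0: ok
  1: ok
  2: ok

Answer: INVARIANT HOLDS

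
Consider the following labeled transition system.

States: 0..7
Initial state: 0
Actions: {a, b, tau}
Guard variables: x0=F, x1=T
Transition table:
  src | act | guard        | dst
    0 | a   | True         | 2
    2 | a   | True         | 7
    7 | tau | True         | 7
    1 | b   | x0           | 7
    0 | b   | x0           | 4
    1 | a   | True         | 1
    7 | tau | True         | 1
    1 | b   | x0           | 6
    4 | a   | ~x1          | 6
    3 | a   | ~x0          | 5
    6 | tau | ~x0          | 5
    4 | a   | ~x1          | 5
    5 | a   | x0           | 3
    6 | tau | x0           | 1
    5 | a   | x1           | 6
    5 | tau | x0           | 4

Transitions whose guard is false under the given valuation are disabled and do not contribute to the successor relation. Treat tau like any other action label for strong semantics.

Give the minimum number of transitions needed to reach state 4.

Layered search for 4:
  L0 = {0}
  L1 = {2}
  L2 = {7}
  L3 = {1}
4 never appears.

Answer: UNREACHABLE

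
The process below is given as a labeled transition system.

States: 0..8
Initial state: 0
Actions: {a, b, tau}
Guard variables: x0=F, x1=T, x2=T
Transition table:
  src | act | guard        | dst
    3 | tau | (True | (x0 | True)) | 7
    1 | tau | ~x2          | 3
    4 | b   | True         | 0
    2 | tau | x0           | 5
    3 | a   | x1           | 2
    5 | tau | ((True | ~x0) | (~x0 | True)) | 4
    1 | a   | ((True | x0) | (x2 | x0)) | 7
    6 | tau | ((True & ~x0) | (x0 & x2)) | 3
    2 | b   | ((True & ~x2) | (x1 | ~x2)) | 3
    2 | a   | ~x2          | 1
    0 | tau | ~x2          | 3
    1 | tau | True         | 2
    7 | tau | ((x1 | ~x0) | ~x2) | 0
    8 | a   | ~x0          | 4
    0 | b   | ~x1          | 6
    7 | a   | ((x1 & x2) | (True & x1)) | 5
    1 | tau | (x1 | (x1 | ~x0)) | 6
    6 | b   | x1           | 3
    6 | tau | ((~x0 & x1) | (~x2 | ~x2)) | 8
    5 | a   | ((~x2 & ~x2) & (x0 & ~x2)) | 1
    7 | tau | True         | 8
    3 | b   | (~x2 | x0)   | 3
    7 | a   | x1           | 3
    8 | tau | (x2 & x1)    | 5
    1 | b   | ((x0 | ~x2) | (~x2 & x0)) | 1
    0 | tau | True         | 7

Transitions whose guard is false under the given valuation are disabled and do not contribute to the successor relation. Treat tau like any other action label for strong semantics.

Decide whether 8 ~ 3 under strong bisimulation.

Answer: NOT BISIMILAR

Analysis:
Compute ~ classes (split until stable):
  round 0: {{0,1,2,3,4,5,6,7,8}}
  round 1: {{0,5},{1,3,7,8},{2,4},{6}}
  round 2: {{0},{1},{2},{3},{4},{5},{6},{7},{8}}
9 equivalence class(es) (converged in 3)
8∈{8}, 3∈{3}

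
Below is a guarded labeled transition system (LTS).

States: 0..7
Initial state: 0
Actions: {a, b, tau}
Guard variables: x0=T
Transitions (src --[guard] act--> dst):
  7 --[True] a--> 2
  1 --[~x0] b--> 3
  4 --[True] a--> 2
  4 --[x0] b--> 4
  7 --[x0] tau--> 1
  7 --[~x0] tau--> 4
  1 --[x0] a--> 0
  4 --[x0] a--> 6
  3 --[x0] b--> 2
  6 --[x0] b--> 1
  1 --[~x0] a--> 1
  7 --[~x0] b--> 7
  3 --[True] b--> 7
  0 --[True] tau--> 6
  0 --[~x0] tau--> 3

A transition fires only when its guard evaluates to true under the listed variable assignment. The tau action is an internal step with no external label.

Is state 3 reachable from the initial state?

Answer: UNREACHABLE

Working:
10 transition(s) survive guard evaluation.
depth 0: {0}
depth 1: {6}  total {0,6}
depth 2: {1}  total {0,1,6}
Reach set: {0,1,6}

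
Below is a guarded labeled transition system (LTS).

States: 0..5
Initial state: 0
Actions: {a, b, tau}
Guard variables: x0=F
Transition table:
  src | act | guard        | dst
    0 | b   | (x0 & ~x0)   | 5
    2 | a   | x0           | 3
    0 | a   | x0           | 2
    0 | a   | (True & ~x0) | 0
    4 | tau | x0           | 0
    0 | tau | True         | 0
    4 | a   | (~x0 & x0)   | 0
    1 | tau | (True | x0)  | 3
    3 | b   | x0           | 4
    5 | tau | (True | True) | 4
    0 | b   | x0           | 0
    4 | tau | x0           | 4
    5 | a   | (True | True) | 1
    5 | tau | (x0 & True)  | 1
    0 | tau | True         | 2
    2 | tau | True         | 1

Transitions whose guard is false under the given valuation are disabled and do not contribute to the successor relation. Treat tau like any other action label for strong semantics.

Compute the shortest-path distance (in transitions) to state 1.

Breadth-first toward 1:
  L0 = {0}
  L1 = {2}
  L2 = {1}
1 enters at depth 2; path tau·tau

Answer: 2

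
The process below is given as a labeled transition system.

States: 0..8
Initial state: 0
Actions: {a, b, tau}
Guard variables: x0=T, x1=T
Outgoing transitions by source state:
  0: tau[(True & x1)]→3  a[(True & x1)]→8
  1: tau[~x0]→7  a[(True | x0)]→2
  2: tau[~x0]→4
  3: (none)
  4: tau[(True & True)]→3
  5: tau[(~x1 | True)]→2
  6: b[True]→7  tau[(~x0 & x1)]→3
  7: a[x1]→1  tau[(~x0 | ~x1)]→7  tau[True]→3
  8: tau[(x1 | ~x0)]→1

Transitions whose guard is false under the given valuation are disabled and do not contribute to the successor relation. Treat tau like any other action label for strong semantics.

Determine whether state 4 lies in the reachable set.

Answer: UNREACHABLE

Working:
9 transition(s) survive guard evaluation.
depth 0: {0}
depth 1: {3,8}  cumulative {0,3,8}
depth 2: {1}  cumulative {0,1,3,8}
depth 3: {2}  cumulative {0,1,2,3,8}
Reach set: {0,1,2,3,8}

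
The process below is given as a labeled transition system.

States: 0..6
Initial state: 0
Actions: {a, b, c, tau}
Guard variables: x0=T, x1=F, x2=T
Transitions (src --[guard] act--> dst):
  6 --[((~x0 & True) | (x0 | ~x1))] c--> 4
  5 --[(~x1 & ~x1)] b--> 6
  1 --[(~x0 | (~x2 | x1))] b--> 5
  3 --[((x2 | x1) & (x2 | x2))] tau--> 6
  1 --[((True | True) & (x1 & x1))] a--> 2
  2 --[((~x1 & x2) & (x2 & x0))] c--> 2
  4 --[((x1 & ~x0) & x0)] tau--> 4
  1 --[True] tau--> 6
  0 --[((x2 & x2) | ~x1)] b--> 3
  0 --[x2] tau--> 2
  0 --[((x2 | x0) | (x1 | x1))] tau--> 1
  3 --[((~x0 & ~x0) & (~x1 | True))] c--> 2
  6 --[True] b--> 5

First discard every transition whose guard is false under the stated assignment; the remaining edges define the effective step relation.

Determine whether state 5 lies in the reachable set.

9 transition(s) survive guard evaluation.
Layer 0: {0}
Layer 1: {1,2,3}  cumulative {0,1,2,3}
Layer 2: {6}  cumulative {0,1,2,3,6}
Layer 3: {4,5}  cumulative {0,1,2,3,4,5,6}
Reach set: {0,1,2,3,4,5,6}
trace reaching 5: b·tau·b

Answer: REACHABLE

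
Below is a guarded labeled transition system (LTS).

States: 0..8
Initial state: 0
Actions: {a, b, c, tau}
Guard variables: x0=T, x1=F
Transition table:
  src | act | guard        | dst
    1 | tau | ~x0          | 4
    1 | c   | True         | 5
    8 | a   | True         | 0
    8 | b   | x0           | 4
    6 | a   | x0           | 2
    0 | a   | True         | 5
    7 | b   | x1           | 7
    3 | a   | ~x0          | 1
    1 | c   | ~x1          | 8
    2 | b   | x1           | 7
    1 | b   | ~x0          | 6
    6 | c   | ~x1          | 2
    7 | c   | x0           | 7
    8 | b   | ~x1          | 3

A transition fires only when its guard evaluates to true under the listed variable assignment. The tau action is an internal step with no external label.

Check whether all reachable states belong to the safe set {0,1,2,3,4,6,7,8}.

Answer: INVARIANT VIOLATED at state 5

Working:
Allowed set {0,1,2,3,4,6,7,8}
R = {0,5}
  0: safe
  5: outside
witness against invariant: a → 5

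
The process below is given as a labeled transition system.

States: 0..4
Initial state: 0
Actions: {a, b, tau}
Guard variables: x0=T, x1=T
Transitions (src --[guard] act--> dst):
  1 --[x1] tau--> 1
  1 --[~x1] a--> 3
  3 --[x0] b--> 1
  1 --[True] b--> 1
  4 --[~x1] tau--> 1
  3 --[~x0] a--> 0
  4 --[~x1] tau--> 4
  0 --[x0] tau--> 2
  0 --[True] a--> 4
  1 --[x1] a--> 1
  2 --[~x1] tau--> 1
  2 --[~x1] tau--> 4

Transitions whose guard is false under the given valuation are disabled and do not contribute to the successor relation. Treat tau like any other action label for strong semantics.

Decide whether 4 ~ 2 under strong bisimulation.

Answer: BISIMILAR

Analysis:
Bisimulation quotient by refinement:
  P[0] = {{0,1,2,3,4}}
  P[1] = {{0},{1},{2,4},{3}}
Fixed point at round 2; 4 class(es).
4∈{2,4}, 2∈{2,4}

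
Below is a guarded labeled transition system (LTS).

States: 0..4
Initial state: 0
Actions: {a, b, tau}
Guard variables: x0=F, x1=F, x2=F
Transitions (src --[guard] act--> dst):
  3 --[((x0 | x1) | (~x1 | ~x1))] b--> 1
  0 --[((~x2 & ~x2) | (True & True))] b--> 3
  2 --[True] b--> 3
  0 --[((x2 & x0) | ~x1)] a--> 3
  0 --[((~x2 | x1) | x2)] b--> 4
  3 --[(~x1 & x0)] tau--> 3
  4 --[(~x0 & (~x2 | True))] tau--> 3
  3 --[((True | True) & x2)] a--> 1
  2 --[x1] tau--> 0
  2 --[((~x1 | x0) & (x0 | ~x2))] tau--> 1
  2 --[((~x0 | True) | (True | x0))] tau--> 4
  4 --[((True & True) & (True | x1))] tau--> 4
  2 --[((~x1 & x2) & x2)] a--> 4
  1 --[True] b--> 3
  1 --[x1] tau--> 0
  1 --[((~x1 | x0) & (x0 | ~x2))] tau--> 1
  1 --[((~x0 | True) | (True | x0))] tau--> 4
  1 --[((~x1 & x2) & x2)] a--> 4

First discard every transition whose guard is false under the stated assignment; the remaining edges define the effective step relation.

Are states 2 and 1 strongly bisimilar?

Bisimulation quotient by refinement:
  π0 = {{0,1,2,3,4}}
  π1 = {{0},{1,2},{3},{4}}
4 equivalence class(es) (converged in 2)
[2]={1,2}  [1]={1,2}

Answer: BISIMILAR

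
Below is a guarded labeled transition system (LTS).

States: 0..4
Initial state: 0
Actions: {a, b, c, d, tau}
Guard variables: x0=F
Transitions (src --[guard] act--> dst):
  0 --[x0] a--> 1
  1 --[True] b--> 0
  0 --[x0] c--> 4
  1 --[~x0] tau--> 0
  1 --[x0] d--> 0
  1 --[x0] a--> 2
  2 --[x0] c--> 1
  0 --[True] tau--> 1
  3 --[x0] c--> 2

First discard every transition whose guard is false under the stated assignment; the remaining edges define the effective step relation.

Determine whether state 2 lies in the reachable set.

After dropping false guards: 3 live edges.
depth 0: {0}
depth 1: {1}  cumulative {0,1}
Reach set: {0,1}

Answer: UNREACHABLE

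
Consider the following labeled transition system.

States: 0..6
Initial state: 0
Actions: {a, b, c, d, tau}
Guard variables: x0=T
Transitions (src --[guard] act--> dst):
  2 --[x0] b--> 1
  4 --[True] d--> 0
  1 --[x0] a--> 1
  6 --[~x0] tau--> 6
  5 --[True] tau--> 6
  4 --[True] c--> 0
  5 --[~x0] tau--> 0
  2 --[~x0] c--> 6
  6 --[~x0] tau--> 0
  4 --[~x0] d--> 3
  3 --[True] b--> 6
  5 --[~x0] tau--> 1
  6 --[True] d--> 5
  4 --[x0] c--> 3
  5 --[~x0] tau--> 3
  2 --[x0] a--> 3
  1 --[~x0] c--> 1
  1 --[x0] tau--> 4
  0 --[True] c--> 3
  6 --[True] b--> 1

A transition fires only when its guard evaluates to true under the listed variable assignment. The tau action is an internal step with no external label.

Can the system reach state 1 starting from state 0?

12 transition(s) survive guard evaluation.
depth 0: {0}
depth 1: {3}  now seen {0,3}
depth 2: {6}  now seen {0,3,6}
depth 3: {1,5}  now seen {0,1,3,5,6}
depth 4: {4}  now seen {0,1,3,4,5,6}
Reach set: {0,1,3,4,5,6}
witness 1: c·b·b

Answer: REACHABLE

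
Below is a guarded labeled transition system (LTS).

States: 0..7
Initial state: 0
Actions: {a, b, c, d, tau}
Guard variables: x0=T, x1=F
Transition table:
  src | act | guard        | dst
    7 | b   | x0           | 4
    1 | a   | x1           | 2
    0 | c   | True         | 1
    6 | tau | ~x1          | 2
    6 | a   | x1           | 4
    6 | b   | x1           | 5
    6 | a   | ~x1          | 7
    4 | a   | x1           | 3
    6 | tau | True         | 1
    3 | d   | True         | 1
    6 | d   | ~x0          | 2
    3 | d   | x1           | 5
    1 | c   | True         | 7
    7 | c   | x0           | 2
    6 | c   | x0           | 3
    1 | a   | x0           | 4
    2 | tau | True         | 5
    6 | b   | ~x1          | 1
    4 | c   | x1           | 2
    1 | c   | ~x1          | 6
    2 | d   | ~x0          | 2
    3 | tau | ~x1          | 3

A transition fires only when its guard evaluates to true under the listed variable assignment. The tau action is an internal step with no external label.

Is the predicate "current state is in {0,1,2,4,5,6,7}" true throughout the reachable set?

Answer: INVARIANT VIOLATED at state 3

Trace:
Safe = {0,1,2,4,5,6,7}
Reach set: {0,1,2,3,4,5,6,7}
  0: ✓
  1: ✓
  2: ✓
  3: ✗ unsafe
  4: ✓
  5: ✓
  6: ✓
  7: ✓
counterexample path to 3: c·c·c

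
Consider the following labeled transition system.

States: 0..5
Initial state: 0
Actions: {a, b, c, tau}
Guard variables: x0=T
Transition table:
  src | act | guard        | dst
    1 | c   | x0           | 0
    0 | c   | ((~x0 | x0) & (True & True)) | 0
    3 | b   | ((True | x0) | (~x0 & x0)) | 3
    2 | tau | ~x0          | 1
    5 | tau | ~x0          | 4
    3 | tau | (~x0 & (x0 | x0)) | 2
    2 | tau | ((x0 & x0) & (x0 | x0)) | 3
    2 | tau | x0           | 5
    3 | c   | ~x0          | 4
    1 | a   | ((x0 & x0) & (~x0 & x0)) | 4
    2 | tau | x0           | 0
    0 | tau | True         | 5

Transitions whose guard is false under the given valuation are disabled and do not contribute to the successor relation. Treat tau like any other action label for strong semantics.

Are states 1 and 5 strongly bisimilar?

Answer: NOT BISIMILAR

Working:
Bisimulation quotient by refinement:
  π0 = {{0,1,2,3,4,5}}
  π1 = {{0},{1},{2},{3},{4,5}}
5 equivalence class(es) (converged in 2)
1∈{1}, 5∈{4,5}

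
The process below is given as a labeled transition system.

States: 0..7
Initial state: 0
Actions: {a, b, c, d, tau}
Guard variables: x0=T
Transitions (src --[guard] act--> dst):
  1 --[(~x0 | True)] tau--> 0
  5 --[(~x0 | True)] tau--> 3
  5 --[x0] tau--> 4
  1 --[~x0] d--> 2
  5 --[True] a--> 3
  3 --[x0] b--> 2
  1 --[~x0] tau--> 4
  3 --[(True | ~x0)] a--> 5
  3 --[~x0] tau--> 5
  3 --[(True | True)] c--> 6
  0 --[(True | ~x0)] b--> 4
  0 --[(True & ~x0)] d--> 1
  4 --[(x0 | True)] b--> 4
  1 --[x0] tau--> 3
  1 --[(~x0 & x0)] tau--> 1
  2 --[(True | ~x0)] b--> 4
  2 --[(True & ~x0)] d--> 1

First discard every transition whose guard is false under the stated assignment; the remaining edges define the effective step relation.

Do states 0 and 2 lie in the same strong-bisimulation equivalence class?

Answer: BISIMILAR

Analysis:
Compute ~ classes (split until stable):
  round 0: {{0,1,2,3,4,5,6,7}}
  round 1: {{0,2,4},{1},{3},{5},{6,7}}
Fixed point at round 2; 5 class(es).
class of 0: {0,2,4}; class of 2: {0,2,4}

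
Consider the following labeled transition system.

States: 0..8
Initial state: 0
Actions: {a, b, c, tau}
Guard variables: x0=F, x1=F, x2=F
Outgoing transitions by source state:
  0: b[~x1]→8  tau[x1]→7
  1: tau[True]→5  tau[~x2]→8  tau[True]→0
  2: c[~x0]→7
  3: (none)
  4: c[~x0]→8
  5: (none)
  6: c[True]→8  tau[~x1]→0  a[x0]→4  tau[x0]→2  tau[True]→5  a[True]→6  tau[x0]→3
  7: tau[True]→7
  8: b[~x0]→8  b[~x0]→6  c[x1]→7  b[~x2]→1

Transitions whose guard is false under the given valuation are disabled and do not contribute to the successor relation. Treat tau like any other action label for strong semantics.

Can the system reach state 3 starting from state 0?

Answer: UNREACHABLE

Working:
After dropping false guards: 14 live edges.
L0 = {0}
L1 = {8}  now seen {0,8}
L2 = {1,6}  now seen {0,1,6,8}
L3 = {5}  now seen {0,1,5,6,8}
Reachable = {0,1,5,6,8}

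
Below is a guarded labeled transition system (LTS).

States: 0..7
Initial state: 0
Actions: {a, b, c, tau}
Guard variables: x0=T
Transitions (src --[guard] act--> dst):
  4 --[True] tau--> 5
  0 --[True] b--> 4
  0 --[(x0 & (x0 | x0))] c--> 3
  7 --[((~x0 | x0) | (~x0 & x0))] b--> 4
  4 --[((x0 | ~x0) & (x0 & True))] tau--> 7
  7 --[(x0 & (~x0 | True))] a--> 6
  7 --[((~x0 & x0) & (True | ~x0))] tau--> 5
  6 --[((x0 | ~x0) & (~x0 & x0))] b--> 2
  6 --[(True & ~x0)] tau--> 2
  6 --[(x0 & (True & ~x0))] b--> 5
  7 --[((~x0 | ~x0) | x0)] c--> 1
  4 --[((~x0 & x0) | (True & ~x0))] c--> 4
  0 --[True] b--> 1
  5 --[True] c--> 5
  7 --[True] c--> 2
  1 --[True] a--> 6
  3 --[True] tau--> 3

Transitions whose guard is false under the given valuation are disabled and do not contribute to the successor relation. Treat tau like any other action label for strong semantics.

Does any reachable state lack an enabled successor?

Answer: DEADLOCK at state 2

Working:
R = {0,1,2,3,4,5,6,7}
  0: b→1  b→4  c→3  [3 exit(s)]
  1: a→6  [1 exit(s)]
  2: ∅  [deadlock]
  3: tau→3  [1 exit(s)]
  4: tau→5  tau→7  [2 exit(s)]
  5: c→5  [1 exit(s)]
  6: ∅  [deadlock]
  7: a→6  b→4  c→1  c→2  [4 exit(s)]
witness 2: b·tau·c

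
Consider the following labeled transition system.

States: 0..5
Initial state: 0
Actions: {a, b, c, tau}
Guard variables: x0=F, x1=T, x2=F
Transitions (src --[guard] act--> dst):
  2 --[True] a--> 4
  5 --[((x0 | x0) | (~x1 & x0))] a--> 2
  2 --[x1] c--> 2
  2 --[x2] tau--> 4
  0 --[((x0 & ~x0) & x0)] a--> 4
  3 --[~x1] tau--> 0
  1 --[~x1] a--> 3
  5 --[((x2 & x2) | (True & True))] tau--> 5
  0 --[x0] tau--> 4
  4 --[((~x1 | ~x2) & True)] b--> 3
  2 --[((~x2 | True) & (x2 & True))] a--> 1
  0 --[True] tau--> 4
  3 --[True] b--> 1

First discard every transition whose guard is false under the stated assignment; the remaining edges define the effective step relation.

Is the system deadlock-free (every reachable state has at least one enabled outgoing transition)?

Reach set: {0,1,3,4}
  0: tau→4  [1 out]
  1: ∅  [no exit]
  3: b→1  [1 out]
  4: b→3  [1 out]
Path to 1: tau·b·b

Answer: DEADLOCK at state 1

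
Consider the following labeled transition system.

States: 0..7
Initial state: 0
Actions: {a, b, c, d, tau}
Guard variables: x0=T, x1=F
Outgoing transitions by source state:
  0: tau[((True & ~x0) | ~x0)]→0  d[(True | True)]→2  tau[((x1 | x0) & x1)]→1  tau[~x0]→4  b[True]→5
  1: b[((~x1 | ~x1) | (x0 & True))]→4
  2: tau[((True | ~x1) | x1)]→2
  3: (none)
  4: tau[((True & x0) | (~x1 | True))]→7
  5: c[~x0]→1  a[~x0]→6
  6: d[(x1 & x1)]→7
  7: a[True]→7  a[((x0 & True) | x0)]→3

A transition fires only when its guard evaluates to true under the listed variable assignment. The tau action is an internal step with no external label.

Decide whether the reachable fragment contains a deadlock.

Answer: DEADLOCK at state 5

Working:
Reach set: {0,2,5}
  0: b→5  d→2  [2 exit(s)]
  2: tau→2  [1 exit(s)]
  5: ∅  [STUCK]
Path to 5: b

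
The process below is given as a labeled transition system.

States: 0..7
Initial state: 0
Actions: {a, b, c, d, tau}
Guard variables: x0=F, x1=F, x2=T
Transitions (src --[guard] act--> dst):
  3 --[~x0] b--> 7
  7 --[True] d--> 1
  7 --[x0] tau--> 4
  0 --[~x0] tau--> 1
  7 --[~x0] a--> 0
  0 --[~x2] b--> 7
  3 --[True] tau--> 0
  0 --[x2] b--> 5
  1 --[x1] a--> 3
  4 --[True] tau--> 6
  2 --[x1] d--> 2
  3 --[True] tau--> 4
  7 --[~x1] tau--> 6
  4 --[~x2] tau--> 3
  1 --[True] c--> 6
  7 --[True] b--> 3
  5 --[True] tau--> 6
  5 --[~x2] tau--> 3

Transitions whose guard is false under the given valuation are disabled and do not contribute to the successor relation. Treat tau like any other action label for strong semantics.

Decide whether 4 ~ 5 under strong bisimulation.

Refine partition for ~:
  round 0: {{0,1,2,3,4,5,6,7}}
  round 1: {{0,3},{1},{2,6},{4,5},{7}}
  round 2: {{0},{1},{2,6},{3},{4,5},{7}}
6 equivalence class(es) (converged in 3)
[4]={4,5}  [5]={4,5}

Answer: BISIMILAR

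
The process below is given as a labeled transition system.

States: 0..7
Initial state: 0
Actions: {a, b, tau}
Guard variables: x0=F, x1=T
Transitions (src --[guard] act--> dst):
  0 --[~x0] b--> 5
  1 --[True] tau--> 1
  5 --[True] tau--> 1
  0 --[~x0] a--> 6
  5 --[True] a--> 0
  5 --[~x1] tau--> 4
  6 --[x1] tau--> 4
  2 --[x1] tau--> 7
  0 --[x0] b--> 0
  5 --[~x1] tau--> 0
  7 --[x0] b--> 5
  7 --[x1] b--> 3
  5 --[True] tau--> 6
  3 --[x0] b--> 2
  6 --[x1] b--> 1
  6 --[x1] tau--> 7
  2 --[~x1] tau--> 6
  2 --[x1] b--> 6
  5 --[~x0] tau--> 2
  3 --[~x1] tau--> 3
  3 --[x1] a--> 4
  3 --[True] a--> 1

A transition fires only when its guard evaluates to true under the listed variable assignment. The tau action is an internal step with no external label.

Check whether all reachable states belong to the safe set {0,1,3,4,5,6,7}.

Safe = {0,1,3,4,5,6,7}
Reachable = {0,1,2,3,4,5,6,7}
  0: safe
  1: safe
  2: VIOLATES
  3: safe
  4: safe
  5: safe
  6: safe
  7: safe
witness against invariant: b·tau → 2

Answer: INVARIANT VIOLATED at state 2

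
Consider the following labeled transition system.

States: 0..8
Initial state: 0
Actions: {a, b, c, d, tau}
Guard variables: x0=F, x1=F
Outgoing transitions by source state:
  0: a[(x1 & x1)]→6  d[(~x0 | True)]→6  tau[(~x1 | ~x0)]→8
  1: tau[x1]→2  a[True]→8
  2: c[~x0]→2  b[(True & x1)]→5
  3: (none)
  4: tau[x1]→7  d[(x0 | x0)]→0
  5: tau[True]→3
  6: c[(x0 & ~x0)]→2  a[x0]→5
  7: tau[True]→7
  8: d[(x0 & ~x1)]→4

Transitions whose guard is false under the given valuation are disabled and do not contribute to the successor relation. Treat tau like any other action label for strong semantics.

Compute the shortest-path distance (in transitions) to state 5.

Answer: UNREACHABLE

Working:
Breadth-first toward 5:
  depth 0: {0}
  depth 1: {6,8}
5 never appears.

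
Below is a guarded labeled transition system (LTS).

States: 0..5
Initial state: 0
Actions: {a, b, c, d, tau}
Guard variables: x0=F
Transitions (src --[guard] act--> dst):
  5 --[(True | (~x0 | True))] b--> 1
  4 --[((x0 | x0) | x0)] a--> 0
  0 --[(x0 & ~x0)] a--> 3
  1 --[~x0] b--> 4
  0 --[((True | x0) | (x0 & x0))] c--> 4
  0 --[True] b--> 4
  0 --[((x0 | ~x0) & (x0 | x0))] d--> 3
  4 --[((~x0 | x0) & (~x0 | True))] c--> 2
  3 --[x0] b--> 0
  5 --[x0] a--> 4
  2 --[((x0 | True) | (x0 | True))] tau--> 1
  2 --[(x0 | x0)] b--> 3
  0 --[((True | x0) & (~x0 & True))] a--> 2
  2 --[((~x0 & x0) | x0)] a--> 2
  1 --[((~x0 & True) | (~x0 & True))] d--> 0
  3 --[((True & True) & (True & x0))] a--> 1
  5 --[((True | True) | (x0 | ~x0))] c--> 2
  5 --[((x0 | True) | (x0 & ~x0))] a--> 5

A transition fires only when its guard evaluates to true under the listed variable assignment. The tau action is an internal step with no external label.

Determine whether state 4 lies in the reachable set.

Guard filter leaves 10 enabled edge(s).
Layer 0: {0}
Layer 1: {2,4}  cumulative {0,2,4}
Layer 2: {1}  cumulative {0,1,2,4}
R = {0,1,2,4}
witness 4: c

Answer: REACHABLE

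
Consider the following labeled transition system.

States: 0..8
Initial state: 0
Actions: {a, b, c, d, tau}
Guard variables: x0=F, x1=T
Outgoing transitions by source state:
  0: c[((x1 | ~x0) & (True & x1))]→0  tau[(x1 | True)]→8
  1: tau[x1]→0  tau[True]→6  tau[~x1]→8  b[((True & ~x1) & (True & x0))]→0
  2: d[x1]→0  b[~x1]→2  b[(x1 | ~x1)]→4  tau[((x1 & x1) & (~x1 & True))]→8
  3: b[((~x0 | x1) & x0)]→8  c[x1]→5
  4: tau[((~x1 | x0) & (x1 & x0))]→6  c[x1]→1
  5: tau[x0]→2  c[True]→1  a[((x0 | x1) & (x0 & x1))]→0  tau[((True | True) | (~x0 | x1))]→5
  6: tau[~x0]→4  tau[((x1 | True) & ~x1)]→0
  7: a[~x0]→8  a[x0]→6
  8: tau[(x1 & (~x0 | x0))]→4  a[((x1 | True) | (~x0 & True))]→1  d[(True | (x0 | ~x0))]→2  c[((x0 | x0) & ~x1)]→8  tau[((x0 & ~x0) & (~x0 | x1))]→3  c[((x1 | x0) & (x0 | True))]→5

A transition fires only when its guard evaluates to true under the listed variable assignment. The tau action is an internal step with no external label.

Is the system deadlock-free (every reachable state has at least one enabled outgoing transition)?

Answer: DEADLOCK-FREE

Analysis:
R = {0,1,2,4,5,6,8}
  0: c→0  tau→8  [deg 2]
  1: tau→0  tau→6  [deg 2]
  2: b→4  d→0  [deg 2]
  4: c→1  [deg 1]
  5: c→1  tau→5  [deg 2]
  6: tau→4  [deg 1]
  8: a→1  c→5  d→2  tau→4  [deg 4]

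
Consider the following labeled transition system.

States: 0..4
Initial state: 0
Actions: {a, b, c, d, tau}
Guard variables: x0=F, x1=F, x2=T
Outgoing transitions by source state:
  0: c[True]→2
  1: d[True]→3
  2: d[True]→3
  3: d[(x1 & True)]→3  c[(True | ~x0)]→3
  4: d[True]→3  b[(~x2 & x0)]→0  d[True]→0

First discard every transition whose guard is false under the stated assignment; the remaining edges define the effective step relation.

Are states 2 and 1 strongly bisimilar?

Bisimulation quotient by refinement:
  π0 = {{0,1,2,3,4}}
  π1 = {{0,3},{1,2,4}}
  π2 = {{0},{1,2,4},{3}}
  π3 = {{0},{1,2},{3},{4}}
Fixed point at round 4; 4 class(es).
2∈{1,2}, 1∈{1,2}

Answer: BISIMILAR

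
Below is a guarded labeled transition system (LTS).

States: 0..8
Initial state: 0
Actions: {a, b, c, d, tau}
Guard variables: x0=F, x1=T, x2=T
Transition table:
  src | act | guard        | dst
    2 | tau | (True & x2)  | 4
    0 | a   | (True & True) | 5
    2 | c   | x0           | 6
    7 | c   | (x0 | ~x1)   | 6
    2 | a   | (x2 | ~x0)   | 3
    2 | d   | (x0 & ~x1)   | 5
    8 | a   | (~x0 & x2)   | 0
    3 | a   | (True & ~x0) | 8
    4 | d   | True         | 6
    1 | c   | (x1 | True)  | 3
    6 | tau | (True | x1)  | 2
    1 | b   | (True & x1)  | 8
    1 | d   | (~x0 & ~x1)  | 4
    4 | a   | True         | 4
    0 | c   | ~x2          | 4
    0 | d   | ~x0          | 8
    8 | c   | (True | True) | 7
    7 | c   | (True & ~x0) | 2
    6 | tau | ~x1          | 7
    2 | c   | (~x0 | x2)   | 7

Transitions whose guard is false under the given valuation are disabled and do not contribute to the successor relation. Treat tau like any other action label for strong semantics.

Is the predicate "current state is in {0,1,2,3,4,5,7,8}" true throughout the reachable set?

Answer: INVARIANT VIOLATED at state 6

Trace:
Allowed set {0,1,2,3,4,5,7,8}
R = {0,2,3,4,5,6,7,8}
  0: ✓
  2: ✓
  3: ✓
  4: ✓
  5: ✓
  6: VIOLATES
  7: ✓
  8: ✓
witness against invariant: d·c·c·tau·d → 6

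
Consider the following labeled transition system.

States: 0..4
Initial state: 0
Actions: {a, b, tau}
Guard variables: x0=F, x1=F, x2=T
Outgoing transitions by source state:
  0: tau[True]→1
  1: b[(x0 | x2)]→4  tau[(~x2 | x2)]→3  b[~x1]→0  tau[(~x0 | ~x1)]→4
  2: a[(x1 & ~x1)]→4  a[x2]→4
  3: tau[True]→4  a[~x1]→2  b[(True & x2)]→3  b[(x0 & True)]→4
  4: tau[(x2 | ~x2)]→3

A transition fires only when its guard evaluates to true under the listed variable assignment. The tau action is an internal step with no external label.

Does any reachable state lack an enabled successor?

Reachable = {0,1,2,3,4}
  0: tau→1  [deg 1]
  1: b→0  b→4  tau→3  tau→4  [deg 4]
  2: a→4  [deg 1]
  3: a→2  b→3  tau→4  [deg 3]
  4: tau→3  [deg 1]

Answer: DEADLOCK-FREE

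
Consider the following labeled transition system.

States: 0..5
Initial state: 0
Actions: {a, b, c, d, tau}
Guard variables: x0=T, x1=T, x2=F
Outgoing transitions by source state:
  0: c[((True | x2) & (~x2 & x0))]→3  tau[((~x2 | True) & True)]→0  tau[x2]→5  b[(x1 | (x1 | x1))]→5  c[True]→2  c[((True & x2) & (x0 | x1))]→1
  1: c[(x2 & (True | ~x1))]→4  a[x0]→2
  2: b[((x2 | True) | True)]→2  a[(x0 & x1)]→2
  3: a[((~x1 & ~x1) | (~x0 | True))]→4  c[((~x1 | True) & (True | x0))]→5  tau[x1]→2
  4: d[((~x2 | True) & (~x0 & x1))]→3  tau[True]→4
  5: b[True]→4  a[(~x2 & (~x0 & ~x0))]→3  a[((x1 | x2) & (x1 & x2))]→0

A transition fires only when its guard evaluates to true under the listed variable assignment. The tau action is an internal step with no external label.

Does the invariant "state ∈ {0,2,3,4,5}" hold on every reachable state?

Answer: INVARIANT HOLDS

Working:
Safe = {0,2,3,4,5}
Reachable = {0,2,3,4,5}
  0: safe
  2: safe
  3: safe
  4: safe
  5: safe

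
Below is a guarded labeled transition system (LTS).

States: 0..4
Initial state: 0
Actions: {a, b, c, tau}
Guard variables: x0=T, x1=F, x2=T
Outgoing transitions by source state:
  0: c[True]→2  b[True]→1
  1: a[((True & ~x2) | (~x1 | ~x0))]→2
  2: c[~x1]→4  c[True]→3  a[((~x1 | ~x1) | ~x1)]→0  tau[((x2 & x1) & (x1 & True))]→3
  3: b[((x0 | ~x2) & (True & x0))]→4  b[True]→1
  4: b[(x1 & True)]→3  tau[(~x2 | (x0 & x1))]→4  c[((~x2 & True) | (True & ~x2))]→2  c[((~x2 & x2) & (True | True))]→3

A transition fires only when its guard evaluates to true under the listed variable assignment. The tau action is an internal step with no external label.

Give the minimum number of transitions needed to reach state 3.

Answer: 2

Working:
Layered search for 3:
  depth 0: {0}
  depth 1: {1,2}
  depth 2: {3,4}
depth(3)=2, e.g. c·c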